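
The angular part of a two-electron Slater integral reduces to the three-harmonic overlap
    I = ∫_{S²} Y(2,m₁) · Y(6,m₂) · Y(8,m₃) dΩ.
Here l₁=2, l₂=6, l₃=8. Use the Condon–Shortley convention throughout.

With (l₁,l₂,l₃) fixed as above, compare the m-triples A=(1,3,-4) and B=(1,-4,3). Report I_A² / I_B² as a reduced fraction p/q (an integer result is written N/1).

Shared (l₁,l₂,l₃)=(2,6,8): N and (l;000)² cancel in I_A²/I_B².
A: Δ = 0!·4!·12!/17! = 1/30940; Racah Σ t=0..0: t=0:+1/13063680 = 1/13063680; ⇒ 3j(2 6 8; 1 3 -4)² = 44/1547, sgn +1
B: Δ = 0!·4!·12!/17! = 1/30940; Racah Σ t=0..0: t=0:+1/43545600 = 1/43545600; ⇒ 3j(2 6 8; 1 -4 3)² = 11/3094, sgn -1
I_A²/I_B² = (44/1547)/(11/3094) = 8/1

8/1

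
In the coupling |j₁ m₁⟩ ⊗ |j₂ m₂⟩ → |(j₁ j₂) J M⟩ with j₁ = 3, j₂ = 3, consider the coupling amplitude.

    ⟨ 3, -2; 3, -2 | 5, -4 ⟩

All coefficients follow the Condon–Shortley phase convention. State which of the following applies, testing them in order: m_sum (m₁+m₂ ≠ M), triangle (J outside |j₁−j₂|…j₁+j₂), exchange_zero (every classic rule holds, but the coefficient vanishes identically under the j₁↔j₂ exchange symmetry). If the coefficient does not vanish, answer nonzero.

m-sum: m₁+m₂ = -2+(-2) = -4, M = -4  ✓
triangle: |j₁−j₂| = 0 ≤ J = 5 ≤ j₁+j₂ = 6  ✓
exchange: j₁=j₂ and m₁=m₂, and (−1)^(j₁+j₂−J) = (−1)^1 = −1 forces ⟨j₁m₁;j₂m₂|JM⟩ = −⟨j₂m₂;j₁m₁|JM⟩ = −⟨j₁m₁;j₂m₂|JM⟩ ⇒ the coefficient vanishes identically
Racah sum check: Σ_k collapses to 0 ⇒ CG = 0

exchange_zero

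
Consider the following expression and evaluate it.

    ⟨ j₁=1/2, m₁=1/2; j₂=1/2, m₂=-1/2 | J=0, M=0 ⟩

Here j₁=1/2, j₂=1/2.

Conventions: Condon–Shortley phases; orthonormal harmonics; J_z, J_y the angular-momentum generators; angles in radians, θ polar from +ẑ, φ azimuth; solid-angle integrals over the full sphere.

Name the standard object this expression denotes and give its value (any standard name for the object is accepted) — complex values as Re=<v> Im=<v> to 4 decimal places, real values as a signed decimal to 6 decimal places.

Clebsch–Gordan coefficient, +√(1/2) ≈ +0.707107

This is a Clebsch–Gordan (vector-coupling) coefficient.
j₁+j₂−J=1  J+j₁−j₂=0  J−j₁+j₂=0  j₁+j₂+J+1=2
(j₁±m₁, j₂±m₂, J±M) = (1,0,0,1,0,0)
P² = 1/2
sum k=0..0:
  [0] +1/1 = 1
S = 1
C² = P²·S² = 1/2 ; C = +0.707107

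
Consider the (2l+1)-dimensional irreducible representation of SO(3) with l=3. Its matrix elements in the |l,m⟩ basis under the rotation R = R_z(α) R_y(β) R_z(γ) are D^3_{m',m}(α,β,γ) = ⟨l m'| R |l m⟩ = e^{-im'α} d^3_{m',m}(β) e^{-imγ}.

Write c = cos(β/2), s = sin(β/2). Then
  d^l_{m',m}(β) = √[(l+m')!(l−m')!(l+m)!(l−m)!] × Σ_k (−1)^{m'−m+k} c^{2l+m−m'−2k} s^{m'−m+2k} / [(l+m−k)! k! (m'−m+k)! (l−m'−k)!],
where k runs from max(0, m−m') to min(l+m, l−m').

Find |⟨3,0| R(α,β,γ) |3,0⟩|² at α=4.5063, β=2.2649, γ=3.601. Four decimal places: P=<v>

D^3_{0,0}(4.5063,2.2649,3.6010) = e^{-i·0·4.5063}·d^3_{0,0}(2.2649)·e^{-i·0·3.6010}. Compute d first:
With c≡cos(β/2)=0.424443 and s≡sin(β/2)=0.905455, N=[6·6·6·6]^{1/2}=36.000000
Admissible k: 0..3 (factorial args all ≥0)
  k=0: (−1)^0·36.0000/(36)·0.4244^6·0.9055^0 = +0.005847
  k=1: (−1)^1·36.0000/(4)·0.4244^4·0.9055^2 = -0.239471
  k=2: (−1)^2·36.0000/(4)·0.4244^2·0.9055^4 = +1.089802
  k=3: (−1)^3·36.0000/(36)·0.4244^0·0.9055^6 = -0.551062
d^3_{0,0}(2.2649) = +0.005847 -0.239471 +1.089802 -0.551062 = +0.305116
|D^3_{0,0}|² = |d^3_{0,0}(β)|² = (+0.305116)² = 0.093096 (the z-rotation phases have unit modulus)

P=0.0931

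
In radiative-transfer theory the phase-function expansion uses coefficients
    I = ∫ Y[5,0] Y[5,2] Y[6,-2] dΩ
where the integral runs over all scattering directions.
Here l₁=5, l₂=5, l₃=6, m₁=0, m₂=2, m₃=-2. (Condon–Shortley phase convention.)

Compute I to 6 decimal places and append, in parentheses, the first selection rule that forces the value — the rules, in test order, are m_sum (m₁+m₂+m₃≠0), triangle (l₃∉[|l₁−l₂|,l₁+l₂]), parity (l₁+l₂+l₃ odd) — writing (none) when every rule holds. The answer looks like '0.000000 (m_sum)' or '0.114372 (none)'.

-0.043391 (none)

m-sum 0 ✓  L=16 even ✓  0≤6≤10 ✓
Π(2lᵢ+1) = 11×11×13 = 1573
triangle coeff Δ(5,5,6) = 1/28588560
Σ_t [0,4]: t=0:+1/345600 t=1:−1/13824 t=2:+1/5184 t=3:−1/13824 t=4:+1/345600 = 7/129600
(3j)²=80/7293 [(5 5 6; 0 0 0)], sign=+1
Σ_t [1,4]: t=1:−1/207360 t=2:+1/17280 t=3:−1/13824 t=4:+1/103680 = -1/103680
(3j)²=10/7293 [(5 5 6; 0 2 -2)], sign=-1
⇒ 4πI² = 800/33813
I = (-1)√(800/33813/(4π)) = -0.04339086
No selection rule forces the value: the integral is nonzero (none).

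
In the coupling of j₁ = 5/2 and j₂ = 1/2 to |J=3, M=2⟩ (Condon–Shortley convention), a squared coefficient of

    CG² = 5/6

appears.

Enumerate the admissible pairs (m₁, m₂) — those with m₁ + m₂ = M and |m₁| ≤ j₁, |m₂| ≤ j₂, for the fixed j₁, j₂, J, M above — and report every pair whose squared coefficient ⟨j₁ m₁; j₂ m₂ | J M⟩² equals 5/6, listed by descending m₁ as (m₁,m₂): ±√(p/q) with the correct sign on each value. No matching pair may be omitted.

Admissible pairs with m₁+m₂ = M = 2: (3/2,1/2), (5/2,-1/2)
  (m₁,m₂)=(5/2,-1/2): CG² = 1/6, CG = +√(1/6)
  (m₁,m₂)=(3/2,1/2): CG² = 5/6, CG = +√(5/6)   ← matches the target
Pairs with CG² = 5/6: (3/2,1/2): +√(5/6)

(3/2,1/2): +√(5/6)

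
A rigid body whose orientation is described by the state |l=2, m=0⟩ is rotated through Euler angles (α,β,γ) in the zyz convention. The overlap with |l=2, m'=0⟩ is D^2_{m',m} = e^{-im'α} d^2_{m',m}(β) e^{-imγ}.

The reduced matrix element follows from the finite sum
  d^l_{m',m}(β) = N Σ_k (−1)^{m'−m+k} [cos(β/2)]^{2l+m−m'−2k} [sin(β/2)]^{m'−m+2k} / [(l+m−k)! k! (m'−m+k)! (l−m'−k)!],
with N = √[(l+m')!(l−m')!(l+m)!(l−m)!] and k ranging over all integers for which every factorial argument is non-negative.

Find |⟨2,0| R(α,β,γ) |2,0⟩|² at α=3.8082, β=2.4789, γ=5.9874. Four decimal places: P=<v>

D^2_{0,0}(3.8082,2.4789,5.9874) = e^{-i·0·3.8082}·d^2_{0,0}(2.4789)·e^{-i·0·5.9874}. Compute d first:
c=cos(2.478900/2)=0.325316, s=sin(2.478900/2)=0.945605; N=√[2·2·2·2]=4.000000
k: max(0,(0)−(0))=0 … min(2+(0),2−(0))=2
  k=0: (−1)^0·4.0000/(4)·0.3253^4·0.9456^0 = +0.011200
  k=1: (−1)^1·4.0000/(1)·0.3253^2·0.9456^2 = -0.378522
  k=2: (−1)^2·4.0000/(4)·0.3253^0·0.9456^4 = +0.799539
d^2_{0,0}(2.4789) = +0.011200 -0.378522 +0.799539 = +0.432216
|D^2_{0,0}|² = |d^2_{0,0}(β)|² = (+0.432216)² = 0.186811 (the z-rotation phases have unit modulus)

P=0.1868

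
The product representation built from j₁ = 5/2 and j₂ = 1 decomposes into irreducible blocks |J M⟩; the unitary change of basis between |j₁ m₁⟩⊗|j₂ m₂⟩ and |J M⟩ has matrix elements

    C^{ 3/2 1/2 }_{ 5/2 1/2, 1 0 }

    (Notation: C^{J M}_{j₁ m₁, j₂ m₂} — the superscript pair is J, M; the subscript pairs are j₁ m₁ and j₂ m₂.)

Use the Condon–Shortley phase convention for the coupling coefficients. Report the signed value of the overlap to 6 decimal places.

triangle: 2!×3!×0!/6! = 12/720
(j±m)!: 3!×2!×1!×1!×2!×1! = 24
prefactor² = (2J+1)×Δ×N² = 8/5
  k=1: −1/(1!×1!×1!×0!×2!×0!) = -1/2
Σ = -1/2  ⇒  CG² = 8/5×(-1/2)² = 2/5
CG = −√(2/5) = -0.632456

−√(2/5) = -0.632456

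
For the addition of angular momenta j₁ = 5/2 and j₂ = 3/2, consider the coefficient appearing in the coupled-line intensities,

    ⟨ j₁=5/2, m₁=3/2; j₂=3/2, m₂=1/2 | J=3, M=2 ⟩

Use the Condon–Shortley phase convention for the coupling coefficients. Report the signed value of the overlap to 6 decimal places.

triangle: 1!·4!·2!/8! = 48/40320
(j±m)!: 4!·1!·2!·1!·5!·1! = 5760
prefactor² = (2J+1)·Δ·N² = 48
  k=0: +1/(0!·1!·1!·2!·3!·0!) = 1/12
  k=1: −1/(1!·0!·0!·1!·4!·1!) = -1/24
Σ = 1/24  ⇒  CG² = 48·(1/24)² = 1/12
CG = +√(1/12) = +0.288675

+0.288675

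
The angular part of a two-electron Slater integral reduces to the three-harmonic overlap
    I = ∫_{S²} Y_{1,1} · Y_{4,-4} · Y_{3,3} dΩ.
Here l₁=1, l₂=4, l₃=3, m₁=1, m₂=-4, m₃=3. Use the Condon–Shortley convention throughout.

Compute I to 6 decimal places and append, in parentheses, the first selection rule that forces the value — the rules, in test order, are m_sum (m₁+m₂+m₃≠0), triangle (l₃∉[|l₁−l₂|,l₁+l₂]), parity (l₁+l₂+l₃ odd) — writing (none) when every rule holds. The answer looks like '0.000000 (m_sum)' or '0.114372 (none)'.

0.325735 (none)

m-sum 0 ✓  L=8 even ✓  3≤3≤5 ✓
Π(2lᵢ+1) = 3×9×7 = 189
triangle coeff Δ(1,4,3) = 1/252
Σ_t [1,1]: t=1:−1/36 = -1/36
(3j)²=4/63 [(1 4 3; 0 0 0)], sign=+1
Σ_t [0,0]: t=0:+1/1440 = 1/1440
(3j)²=1/9 [(1 4 3; 1 -4 3)], sign=+1
⇒ 4πI² = 4/3
I = (+1)√(4/3/(4π)) = 0.32573501
No selection rule forces the value: the integral is nonzero (none).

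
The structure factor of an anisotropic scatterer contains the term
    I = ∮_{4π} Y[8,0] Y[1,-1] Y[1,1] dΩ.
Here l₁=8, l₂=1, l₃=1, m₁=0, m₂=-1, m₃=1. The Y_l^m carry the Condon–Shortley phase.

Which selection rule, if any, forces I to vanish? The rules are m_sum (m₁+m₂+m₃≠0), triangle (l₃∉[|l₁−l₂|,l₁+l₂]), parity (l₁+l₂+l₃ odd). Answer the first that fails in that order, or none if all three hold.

triangle

m₁+m₂+m₃ = 0 − 1 + 1 = 0  ✓
triangle: need |l₁−l₂| ≤ l₃ ≤ l₁+l₂ = [7,9]; l₃=1 is outside  ✗
parity: l₁+l₂+l₃ = 10 is even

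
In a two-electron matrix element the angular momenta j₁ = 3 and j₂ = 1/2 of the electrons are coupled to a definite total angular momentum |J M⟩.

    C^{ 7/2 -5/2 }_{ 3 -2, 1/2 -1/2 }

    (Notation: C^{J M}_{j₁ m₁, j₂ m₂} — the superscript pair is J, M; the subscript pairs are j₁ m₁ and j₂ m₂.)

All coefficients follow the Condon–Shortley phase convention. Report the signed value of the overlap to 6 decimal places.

+0.925820

j₁+j₂−J=0  J+j₁−j₂=6  J−j₁+j₂=1  j₁+j₂+J+1=8
(j₁±m₁, j₂±m₂, J±M) = (1,5,0,1,1,6)
P² = 86400/7
sum k=0..0:
  [0] +1/120 = 1/120
S = 1/120
C² = P²·S² = 6/7 ; C = +0.925820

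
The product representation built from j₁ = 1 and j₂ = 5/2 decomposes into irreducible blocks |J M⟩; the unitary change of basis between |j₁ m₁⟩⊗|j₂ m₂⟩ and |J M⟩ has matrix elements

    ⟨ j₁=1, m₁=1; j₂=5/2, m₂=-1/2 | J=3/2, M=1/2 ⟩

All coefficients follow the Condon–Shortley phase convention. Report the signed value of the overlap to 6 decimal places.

triangle: 2!*0!*3!/6! = 12/720
(j±m)!: 2!*0!*2!*3!*2!*1! = 48
prefactor² = (2J+1)*Δ*N² = 16/5
  k=0: +1/(0!*2!*0!*2!*0!*1!) = 1/4
Σ = 1/4  ⇒  CG² = 16/5*(1/4)² = 1/5
CG = +√(1/5) = +0.447214

+√(1/5) = +0.447214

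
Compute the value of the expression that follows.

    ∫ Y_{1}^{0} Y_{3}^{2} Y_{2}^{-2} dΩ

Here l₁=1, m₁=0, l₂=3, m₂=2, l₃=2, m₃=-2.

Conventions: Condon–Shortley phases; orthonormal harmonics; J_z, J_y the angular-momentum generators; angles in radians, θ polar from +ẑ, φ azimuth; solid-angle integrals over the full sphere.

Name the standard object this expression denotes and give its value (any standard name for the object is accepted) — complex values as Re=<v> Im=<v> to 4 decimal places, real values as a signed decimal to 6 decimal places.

Gaunt coefficient, +0.184674

This is a Gaunt coefficient — the integral of a triple product of spherical harmonics over the sphere.
Checks pass: Σm=0; 6 even; l₃=2∈[2,4].
(2·1+1)(2·3+1)(2·2+1) = 105
Δ: 2! 0! 4! / 7! → 1/105
sum: t=1:−1/4 = -1/4
3j²(1 3 2; 0 0 0) = Δ·Π!·Σ² = 3/35  (sign -1)
sum: t=1:−1/24 = -1/24
3j²(1 3 2; 0 2 -2) = Δ·Π!·Σ² = 1/21  (sign -1)
combine: 4πI² = 105·3/35·1/21 = 3/7
take √, sign +1: I = 0.18467439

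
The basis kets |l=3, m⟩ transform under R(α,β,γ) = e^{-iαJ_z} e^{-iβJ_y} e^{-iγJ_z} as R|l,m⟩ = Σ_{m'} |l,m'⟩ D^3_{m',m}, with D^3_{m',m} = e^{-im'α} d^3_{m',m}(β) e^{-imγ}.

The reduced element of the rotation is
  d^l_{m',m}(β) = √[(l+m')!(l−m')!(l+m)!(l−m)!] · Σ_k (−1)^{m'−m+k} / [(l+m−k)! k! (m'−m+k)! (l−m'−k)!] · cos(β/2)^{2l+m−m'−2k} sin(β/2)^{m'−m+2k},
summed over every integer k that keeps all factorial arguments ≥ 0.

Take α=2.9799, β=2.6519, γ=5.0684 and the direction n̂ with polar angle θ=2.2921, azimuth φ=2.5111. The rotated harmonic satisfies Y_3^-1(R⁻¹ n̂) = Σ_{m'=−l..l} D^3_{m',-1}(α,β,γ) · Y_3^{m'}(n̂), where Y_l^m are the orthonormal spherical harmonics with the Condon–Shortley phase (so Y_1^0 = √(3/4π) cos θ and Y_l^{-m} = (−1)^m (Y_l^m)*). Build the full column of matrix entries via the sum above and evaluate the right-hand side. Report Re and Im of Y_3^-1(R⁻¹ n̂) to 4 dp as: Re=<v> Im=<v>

Re=0.2157 Im=0.3734

Need the full column D^3_{m',-1} for m'=−3..3 at α=2.9799, β=2.6519, γ=5.0684.
cos(β/2)=0.242407, sin(β/2)=0.970175
d^3_{-3,-1}: single k=2 term ⇒ +0.012587;  D = +0.001620+0.012482i
d^3_{-2,-1}: k∈[1..2] ⇒ +0.002568 -0.082265 = -0.079697;  D = -0.002600+0.079655i
d^3_{-1,-1}: k∈[0..2] ⇒ +0.000203 -0.026000 +0.312350 = +0.286553;  D = -0.055333+0.281160i
d^3_{0,-1}: k∈[0..2] ⇒ -0.002813 +0.135176 -0.721748 = -0.589386;  D = -0.205423+0.552428i
d^3_{1,-1}: k∈[0..2] ⇒ +0.019500 -0.416467 +0.833872 = +0.436905;  D = -0.216218+0.379652i
d^3_{2,-1}: k∈[0..1] ⇒ -0.082265 +0.658863 = +0.576598;  D = +0.362290-0.448565i
d^3_{3,-1}: single k=0 term ⇒ +0.201621;  D = -0.150282+0.134411i
Y_3^{m'}(θ=2.2921,φ=2.5111) and Σ D·Y over m':
  (+0.0016+0.0125i)·(+0.0557-0.1677i)  (-0.0026+0.0797i)·(-0.1160-0.3625i)  (-0.0553+0.2812i)·(-0.2314-0.1689i)  (-0.2054+0.5524i)·(+0.2020+0.0000i)  (-0.2162+0.3797i)·(+0.2314-0.1689i)  (+0.3623-0.4486i)·(-0.1160+0.3625i)  (-0.1503+0.1344i)·(-0.0557-0.1677i)
Y_3^-1(R⁻¹ n̂) = +0.215699+0.373428i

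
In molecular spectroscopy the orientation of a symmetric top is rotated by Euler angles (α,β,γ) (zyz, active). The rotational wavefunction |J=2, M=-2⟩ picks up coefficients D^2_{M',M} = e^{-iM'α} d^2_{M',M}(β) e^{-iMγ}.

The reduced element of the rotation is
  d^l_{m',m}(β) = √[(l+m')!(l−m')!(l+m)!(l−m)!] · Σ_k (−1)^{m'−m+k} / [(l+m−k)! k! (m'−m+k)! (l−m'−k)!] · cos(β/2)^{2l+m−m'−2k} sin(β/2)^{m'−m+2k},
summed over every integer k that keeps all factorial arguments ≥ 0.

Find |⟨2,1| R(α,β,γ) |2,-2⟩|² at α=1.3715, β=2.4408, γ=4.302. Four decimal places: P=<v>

D^2_{1,-2}(1.3715,2.4408,4.3020) = e^{-i·1·1.3715}·d^2_{1,-2}(2.4408)·e^{-i·-2·4.3020}. Compute d first:
c=cos(2.440800/2)=0.343270, s=sin(2.440800/2)=0.939237; N=√[6·1·1·24]=12.000000
The bounds max(0,m−m')=0 and min(l+m,l−m')=0 give 1 term
  k=0: (−1)^3·12.0000/(6)·0.3433^1·0.9392^3 = -0.568841
d^2_{1,-2}(2.4408) = -0.568841
|D^2_{1,-2}|² = |d^2_{1,-2}(β)|² = (-0.568841)² = 0.323580 (the z-rotation phases have unit modulus)

P=0.3236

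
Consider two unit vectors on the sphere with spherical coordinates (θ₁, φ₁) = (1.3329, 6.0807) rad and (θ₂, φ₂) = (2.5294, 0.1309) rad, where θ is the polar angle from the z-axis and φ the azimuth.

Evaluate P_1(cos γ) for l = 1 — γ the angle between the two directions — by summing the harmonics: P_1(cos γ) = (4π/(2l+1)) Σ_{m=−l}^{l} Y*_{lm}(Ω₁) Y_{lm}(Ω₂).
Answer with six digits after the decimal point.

0.334868

Expand P_1 via completeness: Σ_{m} conj(Y_{1,m}) at Ω₁ times Y_{1,m} at Ω₂ —
  m=-1: (0.32890 - 0.06752j) × (0.19684 - 0.02592j) = 0.06299 - 0.02182j  (running Σ = 0.06299 - 0.02182j)
  m=0: (0.11514 + 0.00000j) × (-0.39987 + 0.00000j) = -0.04604 + 0.00000j  (running Σ = 0.01695 - 0.02182j)
  m=1: (-0.32890 - 0.06752j) × (-0.19684 - 0.02592j) = 0.06299 + 0.02182j  (running Σ = 0.07994 + 0.00000j)
Total Σ_m = 0.07994 + 0.00000j. Multiply by 4.188790: 0.33487 + 0.00000j. P_1(cos γ) = 0.334868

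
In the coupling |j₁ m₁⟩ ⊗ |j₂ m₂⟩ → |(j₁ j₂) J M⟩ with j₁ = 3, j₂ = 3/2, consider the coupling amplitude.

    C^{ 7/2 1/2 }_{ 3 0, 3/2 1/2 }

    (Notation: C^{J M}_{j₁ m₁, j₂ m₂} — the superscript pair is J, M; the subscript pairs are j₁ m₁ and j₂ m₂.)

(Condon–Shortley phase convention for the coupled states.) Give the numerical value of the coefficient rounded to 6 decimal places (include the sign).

triangle: 1!·5!·2!/9! = 240/362880
(j±m)!: 3!·3!·2!·1!·4!·3! = 10368
prefactor² = (2J+1)·Δ·N² = 384/7
  k=0: +1/(0!·1!·3!·2!·2!·0!) = 1/24
  k=1: −1/(1!·0!·2!·1!·3!·1!) = -1/12
Σ = -1/24  ⇒  CG² = 384/7·(-1/24)² = 2/21
CG = −√(2/21) = -0.308607

-0.308607  (= −√(2/21))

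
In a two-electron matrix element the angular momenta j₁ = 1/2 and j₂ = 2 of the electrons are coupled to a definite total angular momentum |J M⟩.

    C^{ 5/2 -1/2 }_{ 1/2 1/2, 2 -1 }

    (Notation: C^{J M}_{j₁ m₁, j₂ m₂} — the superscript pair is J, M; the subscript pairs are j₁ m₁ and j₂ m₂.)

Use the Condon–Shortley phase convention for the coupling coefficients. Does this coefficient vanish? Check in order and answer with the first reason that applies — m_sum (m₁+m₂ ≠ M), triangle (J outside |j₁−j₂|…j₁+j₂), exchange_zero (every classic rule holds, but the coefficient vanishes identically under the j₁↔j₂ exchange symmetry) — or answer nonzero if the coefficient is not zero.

m-sum: m₁+m₂ = 1/2+(-1) = -1/2, M = -1/2  ✓
triangle: |j₁−j₂| = 3/2 ≤ J = 5/2 ≤ j₁+j₂ = 5/2  ✓
exchange: j₁≠j₂ or m₁≠m₂ — the exchange symmetry imposes no constraint here
value check: CG = +√(2/5) = +0.632456 ≠ 0

nonzero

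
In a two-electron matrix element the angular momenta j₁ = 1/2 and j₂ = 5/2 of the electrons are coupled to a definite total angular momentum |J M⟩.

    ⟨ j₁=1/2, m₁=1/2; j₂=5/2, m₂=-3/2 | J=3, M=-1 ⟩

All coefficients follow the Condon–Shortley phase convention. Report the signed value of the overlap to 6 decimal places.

+0.577350  (= +√(1/3))

j₁+j₂−J=0  J+j₁−j₂=1  J−j₁+j₂=5  j₁+j₂+J+1=7
(j₁±m₁, j₂±m₂, J±M) = (1,0,1,4,2,4)
P² = 192
sum k=0..0:
  [0] +1/24 = 1/24
S = 1/24
C² = P²·S² = 1/3 ; C = +0.577350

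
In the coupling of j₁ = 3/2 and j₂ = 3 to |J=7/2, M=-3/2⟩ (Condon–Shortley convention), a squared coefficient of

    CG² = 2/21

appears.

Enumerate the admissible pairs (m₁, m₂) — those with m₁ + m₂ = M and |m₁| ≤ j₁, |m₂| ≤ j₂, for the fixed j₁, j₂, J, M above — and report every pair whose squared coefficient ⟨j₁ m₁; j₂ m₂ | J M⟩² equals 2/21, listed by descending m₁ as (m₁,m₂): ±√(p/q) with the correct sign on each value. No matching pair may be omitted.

Admissible pairs with m₁+m₂ = M = -3/2: (-3/2,0), (-1/2,-1), (1/2,-2), (3/2,-3)
  (m₁,m₂)=(3/2,-3): CG² = 2/21, CG = +√(2/21)   ← matches the target
  (m₁,m₂)=(1/2,-2): CG² = 3/7, CG = +√(3/7)
  (m₁,m₂)=(-1/2,-1): CG² = 0/1, CG = 0
  (m₁,m₂)=(-3/2,0): CG² = 10/21, CG = −√(10/21)
Pairs with CG² = 2/21: (3/2,-3): +√(2/21)

(3/2,-3): +√(2/21)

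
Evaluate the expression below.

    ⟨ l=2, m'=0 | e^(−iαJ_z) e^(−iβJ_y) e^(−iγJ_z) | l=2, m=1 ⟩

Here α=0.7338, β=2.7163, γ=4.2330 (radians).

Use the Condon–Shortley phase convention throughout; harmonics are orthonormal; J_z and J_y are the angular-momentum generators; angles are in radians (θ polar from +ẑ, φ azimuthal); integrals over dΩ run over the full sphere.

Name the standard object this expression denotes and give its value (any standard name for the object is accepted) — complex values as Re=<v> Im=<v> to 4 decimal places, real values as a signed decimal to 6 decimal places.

Wigner D-matrix element, Re=0.2123 Im=-0.4084

This is a Wigner D-matrix element — the rotation-matrix element ⟨l m'| R(α,β,γ) |l m⟩ in the angular-momentum basis.
First d^2_{0,1}(β=2.7163), then the phase factors e^{-i(0)α} and e^{-i(1)γ}:
c=cos(2.716300/2)=0.211047, s=sin(2.716300/2)=0.977476; N=√[2·2·6·1]=4.898979
k: max(0,(1)−(0))=1 … min(2+(1),2−(0))=2
  k=1: (−1)^0·4.8990/(2)·0.2110^3·0.9775^1 = +0.022507
  k=2: (−1)^1·4.8990/(2)·0.2110^1·0.9775^3 = -0.482807
d^2_{0,1}(2.7163) = +0.022507 -0.482807 = -0.460300
D = (+1.000000+0.000000i)·(-0.460300)·(-0.461237+0.887277i) = +0.212307-0.408413i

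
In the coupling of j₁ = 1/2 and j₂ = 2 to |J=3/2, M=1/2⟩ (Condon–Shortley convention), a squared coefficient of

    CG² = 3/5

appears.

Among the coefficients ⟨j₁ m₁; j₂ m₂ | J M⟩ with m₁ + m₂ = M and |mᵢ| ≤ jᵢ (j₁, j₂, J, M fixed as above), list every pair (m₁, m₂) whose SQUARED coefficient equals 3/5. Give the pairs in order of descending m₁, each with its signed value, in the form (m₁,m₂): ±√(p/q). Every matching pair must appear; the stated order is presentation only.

Admissible pairs with m₁+m₂ = M = 1/2: (-1/2,1), (1/2,0)
  (m₁,m₂)=(1/2,0): CG² = 2/5, CG = +√(2/5)
  (m₁,m₂)=(-1/2,1): CG² = 3/5, CG = −√(3/5)   ← matches the target
Pairs with CG² = 3/5: (-1/2,1): −√(3/5)

(-1/2,1): −√(3/5)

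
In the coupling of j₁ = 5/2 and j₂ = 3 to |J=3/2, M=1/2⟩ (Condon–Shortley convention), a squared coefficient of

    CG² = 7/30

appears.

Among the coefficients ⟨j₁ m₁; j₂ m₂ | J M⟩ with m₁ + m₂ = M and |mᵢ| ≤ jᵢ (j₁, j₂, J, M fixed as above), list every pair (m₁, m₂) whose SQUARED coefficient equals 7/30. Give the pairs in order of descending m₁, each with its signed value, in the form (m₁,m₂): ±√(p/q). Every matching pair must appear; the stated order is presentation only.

(3/2,-1): −√(7/30)

Admissible pairs with m₁+m₂ = M = 1/2: (-5/2,3), (-3/2,2), (-1/2,1), (1/2,0), (3/2,-1), (5/2,-2)
  (m₁,m₂)=(5/2,-2): CG² = 5/21, CG = +√(5/21)
  (m₁,m₂)=(3/2,-1): CG² = 7/30, CG = −√(7/30)   ← matches the target
  (m₁,m₂)=(1/2,0): CG² = 4/35, CG = +√(4/35)
  (m₁,m₂)=(-1/2,1): CG² = 1/105, CG = −√(1/105)
  (m₁,m₂)=(-3/2,2): CG² = 1/21, CG = −√(1/21)
  (m₁,m₂)=(-5/2,3): CG² = 5/14, CG = +√(5/14)
Pairs with CG² = 7/30: (3/2,-1): −√(7/30)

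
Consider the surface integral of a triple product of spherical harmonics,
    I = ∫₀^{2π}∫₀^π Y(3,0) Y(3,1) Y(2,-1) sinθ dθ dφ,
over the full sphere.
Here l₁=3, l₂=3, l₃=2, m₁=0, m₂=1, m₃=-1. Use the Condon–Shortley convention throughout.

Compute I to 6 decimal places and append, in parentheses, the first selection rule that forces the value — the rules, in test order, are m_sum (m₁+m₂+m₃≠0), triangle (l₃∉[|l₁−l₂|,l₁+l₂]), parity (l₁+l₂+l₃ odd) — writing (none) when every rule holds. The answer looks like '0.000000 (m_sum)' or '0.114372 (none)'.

-0.059471 (none)

m-sum 0 ✓  L=8 even ✓  0≤2≤6 ✓
Π(2lᵢ+1) = 7×7×5 = 245
triangle coeff Δ(3,3,2) = 1/3780
Σ_t [1,3]: t=1:−1/24 t=2:+1/4 t=3:−1/24 = 1/6
(3j)²=4/105 [(3 3 2; 0 0 0)], sign=+1
Σ_t [2,3]: t=2:+1/8 t=3:−1/12 = 1/24
(3j)²=1/210 [(3 3 2; 0 1 -1)], sign=-1
⇒ 4πI² = 2/45
I = (-1)√(2/45/(4π)) = -0.05947080
No selection rule forces the value: the integral is nonzero (none).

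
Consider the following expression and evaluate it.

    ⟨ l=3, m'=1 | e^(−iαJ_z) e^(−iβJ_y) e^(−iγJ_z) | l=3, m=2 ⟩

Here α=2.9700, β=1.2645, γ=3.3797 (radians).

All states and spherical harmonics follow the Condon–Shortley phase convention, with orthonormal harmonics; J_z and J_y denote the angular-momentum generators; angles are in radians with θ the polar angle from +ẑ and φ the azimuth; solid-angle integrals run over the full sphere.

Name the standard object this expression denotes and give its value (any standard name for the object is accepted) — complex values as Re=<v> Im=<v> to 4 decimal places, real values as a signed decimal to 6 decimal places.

Wigner D-matrix element, Re=0.0446 Im=-0.0140

This is a Wigner D-matrix element — the rotation-matrix element ⟨l m'| R(α,β,γ) |l m⟩ in the angular-momentum basis.
Split into d^3_{1,2}(β=1.2645) × two z-phases.
Half-angle: c=0.806700, s=0.590961. N=√(24·2·120·1)=75.894664
Admissible k: 1..2 (factorial args all ≥0)
  k=1: (−1)^0·75.8947/(24)·0.8067^5·0.5910^1 = +0.638438
  k=2: (−1)^1·75.8947/(12)·0.8067^3·0.5910^3 = -0.685241
d^3_{1,2}(1.2645) = +0.638438 -0.685241 = -0.046802
D = (-0.985314-0.170752i)·(-0.046802)·(+0.888737-0.458418i) = +0.044648-0.014038i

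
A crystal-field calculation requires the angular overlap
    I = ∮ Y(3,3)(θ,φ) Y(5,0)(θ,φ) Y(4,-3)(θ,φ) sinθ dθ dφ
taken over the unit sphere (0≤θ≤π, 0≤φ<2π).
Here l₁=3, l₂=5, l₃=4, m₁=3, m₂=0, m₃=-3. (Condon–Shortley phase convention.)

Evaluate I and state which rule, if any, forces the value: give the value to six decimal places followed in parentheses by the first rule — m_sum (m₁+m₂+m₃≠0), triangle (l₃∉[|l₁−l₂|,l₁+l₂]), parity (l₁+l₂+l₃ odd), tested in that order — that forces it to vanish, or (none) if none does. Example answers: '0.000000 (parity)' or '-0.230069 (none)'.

m-sum 0 ✓  L=12 even ✓  2≤4≤8 ✓
Π(2lᵢ+1) = 7×11×9 = 693
triangle coeff Δ(3,5,4) = 1/180180
Σ_t [1,3]: t=1:−1/576 t=2:+1/144 t=3:−1/576 = 1/288
(3j)²=20/1001 [(3 5 4; 0 0 0)], sign=+1
Σ_t [0,0]: t=0:+1/5760 = 1/5760
(3j)²=5/572 [(3 5 4; 3 0 -3)], sign=-1
⇒ 4πI² = 225/1859
I = (-1)√(225/1859/(4π)) = -0.09814013
No selection rule forces the value: the integral is nonzero (none).

-0.098140 (none)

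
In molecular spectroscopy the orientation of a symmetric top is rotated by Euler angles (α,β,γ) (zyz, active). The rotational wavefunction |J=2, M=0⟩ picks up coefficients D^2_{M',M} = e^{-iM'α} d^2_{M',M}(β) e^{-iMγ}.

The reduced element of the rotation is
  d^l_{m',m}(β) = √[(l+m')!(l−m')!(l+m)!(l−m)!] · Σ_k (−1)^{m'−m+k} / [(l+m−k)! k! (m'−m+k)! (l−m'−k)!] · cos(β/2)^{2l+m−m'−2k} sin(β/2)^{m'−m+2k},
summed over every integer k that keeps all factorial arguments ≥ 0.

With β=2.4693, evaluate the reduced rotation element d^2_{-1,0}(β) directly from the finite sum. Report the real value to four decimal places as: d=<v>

d=-0.5968

d^2_{-1,0}(β=2.4693) via the finite sum:
c=cos(2.469300/2)=0.329852, s=sin(2.469300/2)=0.944033; N=√[1·6·2·2]=4.898979
k: max(0,(0)−(-1))=1 … min(2+(0),2−(-1))=2
  k=1: (−1)^0·4.8990/(2)·0.3299^3·0.9440^1 = +0.082989
  k=2: (−1)^1·4.8990/(2)·0.3299^1·0.9440^3 = -0.679760
d^2_{-1,0}(2.4693) = +0.082989 -0.679760 = -0.596771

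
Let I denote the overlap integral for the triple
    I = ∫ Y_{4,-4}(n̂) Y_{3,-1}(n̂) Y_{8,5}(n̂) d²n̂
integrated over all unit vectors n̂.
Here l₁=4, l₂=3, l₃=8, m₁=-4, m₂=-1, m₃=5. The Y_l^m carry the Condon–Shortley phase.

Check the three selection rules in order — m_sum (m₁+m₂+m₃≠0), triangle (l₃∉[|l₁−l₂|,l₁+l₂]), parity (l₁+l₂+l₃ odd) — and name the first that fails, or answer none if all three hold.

azimuthal sum: -4 − 1 + 5 = 0  ✓
l₃ must lie in [1,7]; have l₃=8  ✗
L = 4 + 3 + 8 = 15 (odd)

triangle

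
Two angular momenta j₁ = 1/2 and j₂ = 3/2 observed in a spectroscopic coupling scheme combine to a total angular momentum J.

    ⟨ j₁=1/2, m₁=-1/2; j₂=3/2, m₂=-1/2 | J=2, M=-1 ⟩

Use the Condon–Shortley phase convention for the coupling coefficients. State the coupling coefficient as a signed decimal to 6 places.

j₁+j₂−J=0  J+j₁−j₂=1  J−j₁+j₂=3  j₁+j₂+J+1=5
(j₁±m₁, j₂±m₂, J±M) = (0,1,1,2,1,3)
P² = 3
sum k=0..0:
  [0] +1/2 = 1/2
S = 1/2
C² = P²·S² = 3/4 ; C = +0.866025

+0.866025  (= +√(3/4))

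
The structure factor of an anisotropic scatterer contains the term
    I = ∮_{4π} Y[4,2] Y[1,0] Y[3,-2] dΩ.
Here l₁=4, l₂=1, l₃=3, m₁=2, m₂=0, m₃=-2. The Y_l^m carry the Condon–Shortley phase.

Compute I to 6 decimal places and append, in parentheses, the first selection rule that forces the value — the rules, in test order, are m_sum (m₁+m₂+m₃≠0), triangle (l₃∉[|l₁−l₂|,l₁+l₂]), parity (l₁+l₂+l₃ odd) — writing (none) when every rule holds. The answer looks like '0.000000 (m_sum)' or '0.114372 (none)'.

0.213244 (none)

m-sum 0 ✓  L=8 even ✓  3≤3≤5 ✓
Π(2lᵢ+1) = 9×3×7 = 189
triangle coeff Δ(4,1,3) = 1/252
Σ_t [1,1]: t=1:−1/36 = -1/36
(3j)²=4/63 [(4 1 3; 0 0 0)], sign=+1
Σ_t [1,1]: t=1:−1/120 = -1/120
(3j)²=1/21 [(4 1 3; 2 0 -2)], sign=+1
⇒ 4πI² = 4/7
I = (+1)√(4/7/(4π)) = 0.21324362
No selection rule forces the value: the integral is nonzero (none).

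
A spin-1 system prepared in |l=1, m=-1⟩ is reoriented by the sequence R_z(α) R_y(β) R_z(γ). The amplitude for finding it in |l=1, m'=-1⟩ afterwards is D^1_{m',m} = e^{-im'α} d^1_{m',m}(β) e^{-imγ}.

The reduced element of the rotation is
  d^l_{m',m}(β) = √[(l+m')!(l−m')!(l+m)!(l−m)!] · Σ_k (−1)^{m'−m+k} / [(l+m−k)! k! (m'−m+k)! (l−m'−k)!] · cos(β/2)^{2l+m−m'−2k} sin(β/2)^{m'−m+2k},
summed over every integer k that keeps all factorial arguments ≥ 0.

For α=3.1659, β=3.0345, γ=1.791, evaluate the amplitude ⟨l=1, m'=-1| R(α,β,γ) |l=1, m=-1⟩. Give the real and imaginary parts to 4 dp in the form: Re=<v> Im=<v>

Re=0.0007 Im=-0.0028

D^1_{-1,-1}(3.1659,3.0345,1.7910) = e^{-i·-1·3.1659}·d^1_{-1,-1}(3.0345)·e^{-i·-1·1.7910}. Compute d first:
With c≡cos(β/2)=0.053521 and s≡sin(β/2)=0.998567, N=[1·2·1·2]^{1/2}=2.000000
The bounds max(0,m−m')=0 and min(l+m,l−m')=0 give 1 term
  k=0: (−1)^0·2.0000/(2)·0.0535^2·0.9986^0 = +0.002864
d^1_{-1,-1}(3.0345) = +0.002864
Phases: e^{-i·(-1)·3.1659}=-0.999705-0.024305i, e^{-i·(-1)·1.7910}=-0.218428+0.975853i ⇒ D=+0.000693-0.002779i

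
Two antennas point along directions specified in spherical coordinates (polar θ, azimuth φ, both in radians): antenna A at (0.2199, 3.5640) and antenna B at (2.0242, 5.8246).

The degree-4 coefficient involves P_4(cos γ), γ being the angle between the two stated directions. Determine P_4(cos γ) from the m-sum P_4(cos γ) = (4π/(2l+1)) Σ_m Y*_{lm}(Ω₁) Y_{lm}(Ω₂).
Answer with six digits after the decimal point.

-0.361768

Term-by-term m-sum for l=4 (normalisation 4π/9 = 1.396263):
  [-4]  conj(Y_{4,-4})(Ω₁) = -0.00012 + 0.00099j ; Y_{4,-4}(Ω₂) = -0.07529 + 0.27903j ; Δ = -0.00027 - 0.00011j
  [-3]  conj(Y_{4,-3})(Ω₁) = -0.00379 - 0.01210j ; Y_{4,-3}(Ω₂) = -0.07719 - 0.39075j ; Δ = -0.00444 + 0.00241j
  [-2]  conj(Y_{4,-2})(Ω₁) = 0.05988 + 0.06746j ; Y_{4,-2}(Ω₂) = 0.05640 + 0.07363j ; Δ = -0.00159 + 0.00821j
  [-1]  conj(Y_{4,-1})(Ω₁) = -0.33684 - 0.15140j ; Y_{4,-1}(Ω₂) = 0.27677 + 0.13664j ; Δ = -0.07254 - 0.08793j
  [+0]  conj(Y_{4,0})(Ω₁) = 0.65333 + 0.00000j ; Y_{4,0}(Ω₂) = -0.15525 + 0.00000j ; Δ = -0.10143 + 0.00000j
  [+1]  conj(Y_{4,1})(Ω₁) = 0.33684 - 0.15140j ; Y_{4,1}(Ω₂) = -0.27677 + 0.13664j ; Δ = -0.07254 + 0.08793j
  [+2]  conj(Y_{4,2})(Ω₁) = 0.05988 - 0.06746j ; Y_{4,2}(Ω₂) = 0.05640 - 0.07363j ; Δ = -0.00159 - 0.00821j
  [+3]  conj(Y_{4,3})(Ω₁) = 0.00379 - 0.01210j ; Y_{4,3}(Ω₂) = 0.07719 - 0.39075j ; Δ = -0.00444 - 0.00241j
  [+4]  conj(Y_{4,4})(Ω₁) = -0.00012 - 0.00099j ; Y_{4,4}(Ω₂) = -0.07529 - 0.27903j ; Δ = -0.00027 + 0.00011j
Σ over m = -0.25910 - 0.00000j; ×(4π/9) → -0.36177 - 0.00000j. Real part: -0.361768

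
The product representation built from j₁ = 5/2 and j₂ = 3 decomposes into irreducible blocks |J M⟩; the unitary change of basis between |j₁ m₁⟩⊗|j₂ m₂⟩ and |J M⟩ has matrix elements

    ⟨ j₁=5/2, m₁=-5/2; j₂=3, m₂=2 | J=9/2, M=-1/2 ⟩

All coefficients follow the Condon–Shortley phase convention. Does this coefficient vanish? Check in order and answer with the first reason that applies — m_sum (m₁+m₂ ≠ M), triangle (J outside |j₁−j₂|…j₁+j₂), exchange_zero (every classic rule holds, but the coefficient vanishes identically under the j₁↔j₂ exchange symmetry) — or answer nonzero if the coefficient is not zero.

nonzero

m-sum: m₁+m₂ = -5/2+2 = -1/2, M = -1/2  ✓
triangle: |j₁−j₂| = 1/2 ≤ J = 9/2 ≤ j₁+j₂ = 11/2  ✓
exchange: j₁≠j₂ or m₁≠m₂ — the exchange symmetry imposes no constraint here
value check: CG = −√(125/1386) = -0.300312 ≠ 0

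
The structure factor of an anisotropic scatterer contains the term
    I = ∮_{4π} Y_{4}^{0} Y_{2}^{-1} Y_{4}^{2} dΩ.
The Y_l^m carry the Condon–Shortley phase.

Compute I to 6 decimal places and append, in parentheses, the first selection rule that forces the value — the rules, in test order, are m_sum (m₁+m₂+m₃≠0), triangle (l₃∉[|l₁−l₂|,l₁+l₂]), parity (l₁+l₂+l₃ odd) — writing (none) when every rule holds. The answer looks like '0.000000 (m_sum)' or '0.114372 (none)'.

0.000000 (m_sum)

m-sum = 0 − 1 + 2 = 1 ≠ 0 ⇒ I = 0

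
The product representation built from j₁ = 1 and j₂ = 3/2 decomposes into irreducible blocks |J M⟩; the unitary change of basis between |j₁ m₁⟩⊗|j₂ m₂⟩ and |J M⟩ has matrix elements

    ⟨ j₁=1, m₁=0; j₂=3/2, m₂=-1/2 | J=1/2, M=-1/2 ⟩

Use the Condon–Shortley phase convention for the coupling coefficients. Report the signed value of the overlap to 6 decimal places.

triangle: 2!*0!*1!/4! = 2/24
(j±m)!: 1!*1!*1!*2!*0!*1! = 2
prefactor² = (2J+1)*Δ*N² = 1/3
  k=1: −1/(1!*1!*0!*0!*0!*1!) = -1
Σ = -1  ⇒  CG² = 1/3*(-1)² = 1/3
CG = −√(1/3) = -0.577350

−√(1/3) = -0.577350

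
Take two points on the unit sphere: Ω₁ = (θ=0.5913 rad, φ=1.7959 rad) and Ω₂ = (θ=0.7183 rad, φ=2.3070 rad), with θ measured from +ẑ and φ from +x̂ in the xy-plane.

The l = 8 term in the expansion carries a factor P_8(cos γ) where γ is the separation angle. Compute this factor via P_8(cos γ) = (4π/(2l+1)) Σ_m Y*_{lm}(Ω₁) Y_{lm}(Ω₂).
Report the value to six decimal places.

Expand P_8 via completeness: Σ_{m} conj(Y_{8,m}) at Ω₁ times Y_{8,m} at Ω₂ —
  m=-8: (-0.001096, 0.004679) × (0.016749, 0.006955) = (-0.000051, 0.000071)  (running Σ = (-0.000051, 0.000071))
  m=-7: (0.028629, 0.000141) × (-0.075053, 0.035429) = (-0.002154, 0.001004)  (running Σ = (-0.002205, 0.001074))
  m=-6: (-0.023036, -0.102930) × (0.066749, -0.219535) = (-0.024134, -0.001813)  (running Σ = (-0.026339, -0.000739))
  m=-5: (-0.240675, 0.114861) × (0.213648, 0.356883) = (-0.092412, -0.061353)  (running Σ = (-0.118751, -0.062092))
  m=-4: (0.283298, 0.357304) × (-0.444947, -0.088704) = (-0.094358, -0.184111)  (running Σ = (-0.213109, -0.246203))
  m=-3: (0.283267, -0.353670) × (0.119603, -0.088644) = (0.002529, -0.067410)  (running Σ = (-0.210580, -0.313613))
  m=-2: (-0.057306, -0.027697) × (0.030137, -0.305315) = (-0.010183, 0.016662)  (running Σ = (-0.220763, -0.296951))
  m=-1: (0.088093, -0.384712) × (0.209748, 0.231471) = (0.107527, -0.060301)  (running Σ = (-0.113237, -0.357253))
  m=0: (-0.201303, -0.000000) × (0.218274, 0.000000) = (-0.043939, -0.000000)  (running Σ = (-0.157176, -0.357253))
  m=1: (-0.088093, -0.384712) × (-0.209748, 0.231471) = (0.107527, 0.060301)  (running Σ = (-0.049649, -0.296951))
  m=2: (-0.057306, 0.027697) × (0.030137, 0.305315) = (-0.010183, -0.016662)  (running Σ = (-0.059832, -0.313613))
  m=3: (-0.283267, -0.353670) × (-0.119603, -0.088644) = (0.002529, 0.067410)  (running Σ = (-0.057303, -0.246203))
  m=4: (0.283298, -0.357304) × (-0.444947, 0.088704) = (-0.094358, 0.184111)  (running Σ = (-0.151662, -0.062092))
  m=5: (0.240675, 0.114861) × (-0.213648, 0.356883) = (-0.092412, 0.061353)  (running Σ = (-0.244073, -0.000739))
  m=6: (-0.023036, 0.102930) × (0.066749, 0.219535) = (-0.024134, 0.001813)  (running Σ = (-0.268208, 0.001074))
  m=7: (-0.028629, 0.000141) × (0.075053, 0.035429) = (-0.002154, -0.001004)  (running Σ = (-0.270361, 0.000071))
  m=8: (-0.001096, -0.004679) × (0.016749, -0.006955) = (-0.000051, -0.000071)  (running Σ = (-0.270412, 0.000000))
Accumulated sum (-0.270412, 0.000000); after 4π/(2l+1) scaling, (-0.199888, 0.000000) ⇒ P_8 = -0.199888

-0.199888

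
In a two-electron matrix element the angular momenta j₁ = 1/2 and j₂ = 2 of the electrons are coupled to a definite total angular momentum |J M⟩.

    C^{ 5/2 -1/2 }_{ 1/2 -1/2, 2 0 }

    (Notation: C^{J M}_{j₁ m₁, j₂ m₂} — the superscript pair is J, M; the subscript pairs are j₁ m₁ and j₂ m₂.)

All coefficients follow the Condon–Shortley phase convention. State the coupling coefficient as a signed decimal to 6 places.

triangle: 0!×1!×4!/6! = 24/720
(j±m)!: 0!×1!×2!×2!×2!×3! = 48
prefactor² = (2J+1)×Δ×N² = 48/5
  k=0: +1/(0!×0!×1!×2!×0!×2!) = 1/4
Σ = 1/4  ⇒  CG² = 48/5×(1/4)² = 3/5
CG = +√(3/5) = +0.774597

+√(3/5) ≈ +0.774597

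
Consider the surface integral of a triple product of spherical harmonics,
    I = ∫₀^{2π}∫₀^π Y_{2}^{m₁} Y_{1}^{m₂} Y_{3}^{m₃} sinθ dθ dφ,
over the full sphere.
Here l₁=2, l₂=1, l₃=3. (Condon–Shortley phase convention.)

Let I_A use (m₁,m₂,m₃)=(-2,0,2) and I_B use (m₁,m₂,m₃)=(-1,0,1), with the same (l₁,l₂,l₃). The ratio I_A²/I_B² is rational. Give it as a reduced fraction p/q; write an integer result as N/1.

5/8

Shared (l₁,l₂,l₃)=(2,1,3): N and (l;000)² cancel in I_A²/I_B².
A: Δ = 0!·4!·2!/7! = 1/105; Racah Σ t=0..0: t=0:+1/24 = 1/24; ⇒ 3j(2 1 3; -2 0 2)² = 1/21, sgn -1
B: Δ = 0!·4!·2!/7! = 1/105; Racah Σ t=0..0: t=0:+1/6 = 1/6; ⇒ 3j(2 1 3; -1 0 1)² = 8/105, sgn +1
I_A²/I_B² = (1/21)/(8/105) = 5/8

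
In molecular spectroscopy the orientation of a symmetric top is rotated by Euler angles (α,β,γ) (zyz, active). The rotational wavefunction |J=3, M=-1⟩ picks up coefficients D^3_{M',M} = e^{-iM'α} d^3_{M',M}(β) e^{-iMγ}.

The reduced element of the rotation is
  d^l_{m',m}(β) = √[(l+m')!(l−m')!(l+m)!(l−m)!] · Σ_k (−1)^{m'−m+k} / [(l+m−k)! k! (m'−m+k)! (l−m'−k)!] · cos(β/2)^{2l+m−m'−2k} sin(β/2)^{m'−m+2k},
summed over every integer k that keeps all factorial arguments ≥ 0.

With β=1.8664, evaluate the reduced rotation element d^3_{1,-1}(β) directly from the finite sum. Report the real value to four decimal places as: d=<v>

d^3_{1,-1}(β=1.8664) via the finite sum:
With c≡cos(β/2)=0.595266 and s≡sin(β/2)=0.803529, N=[24·2·2·24]^{1/2}=48.000000
k: max(0,(-1)−(1))=0 … min(3+(-1),3−(1))=2
  k=0: (−1)^2·48.0000/(8)·0.5953^4·0.8035^2 = +0.486405
  k=1: (−1)^3·48.0000/(6)·0.5953^2·0.8035^4 = -1.181729
  k=2: (−1)^4·48.0000/(48)·0.5953^0·0.8035^6 = +0.269159
d^3_{1,-1}(1.8664) = +0.486405 -1.181729 +0.269159 = -0.426165

d=-0.4262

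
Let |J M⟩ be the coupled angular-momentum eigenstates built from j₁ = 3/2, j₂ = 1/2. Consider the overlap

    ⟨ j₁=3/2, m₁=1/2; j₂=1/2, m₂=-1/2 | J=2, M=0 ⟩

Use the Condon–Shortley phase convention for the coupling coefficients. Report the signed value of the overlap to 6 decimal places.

√[5·0!3!1!/5! · 2!1!0!1!2!2!] = √(2)
  +(−1)^0/∏(0,0,1,0,2,1)! = 1/2  (running 1/2)
⟨..|..⟩ = √(2)·(1/2) = +0.707107

+√(1/2) ≈ +0.707107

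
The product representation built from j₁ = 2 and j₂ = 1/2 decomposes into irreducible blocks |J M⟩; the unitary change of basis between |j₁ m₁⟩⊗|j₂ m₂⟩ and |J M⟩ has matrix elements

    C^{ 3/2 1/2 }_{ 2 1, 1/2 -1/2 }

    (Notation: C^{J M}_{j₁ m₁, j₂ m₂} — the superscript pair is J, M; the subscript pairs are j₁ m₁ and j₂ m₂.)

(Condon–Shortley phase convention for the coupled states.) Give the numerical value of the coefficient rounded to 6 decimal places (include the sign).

j₁+j₂−J=1  J+j₁−j₂=3  J−j₁+j₂=0  j₁+j₂+J+1=5
(j₁±m₁, j₂±m₂, J±M) = (3,1,0,1,2,1)
P² = 12/5
sum k=0..0:
  [0] +1/2 = 1/2
S = 1/2
C² = P²·S² = 3/5 ; C = +0.774597

+0.774597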